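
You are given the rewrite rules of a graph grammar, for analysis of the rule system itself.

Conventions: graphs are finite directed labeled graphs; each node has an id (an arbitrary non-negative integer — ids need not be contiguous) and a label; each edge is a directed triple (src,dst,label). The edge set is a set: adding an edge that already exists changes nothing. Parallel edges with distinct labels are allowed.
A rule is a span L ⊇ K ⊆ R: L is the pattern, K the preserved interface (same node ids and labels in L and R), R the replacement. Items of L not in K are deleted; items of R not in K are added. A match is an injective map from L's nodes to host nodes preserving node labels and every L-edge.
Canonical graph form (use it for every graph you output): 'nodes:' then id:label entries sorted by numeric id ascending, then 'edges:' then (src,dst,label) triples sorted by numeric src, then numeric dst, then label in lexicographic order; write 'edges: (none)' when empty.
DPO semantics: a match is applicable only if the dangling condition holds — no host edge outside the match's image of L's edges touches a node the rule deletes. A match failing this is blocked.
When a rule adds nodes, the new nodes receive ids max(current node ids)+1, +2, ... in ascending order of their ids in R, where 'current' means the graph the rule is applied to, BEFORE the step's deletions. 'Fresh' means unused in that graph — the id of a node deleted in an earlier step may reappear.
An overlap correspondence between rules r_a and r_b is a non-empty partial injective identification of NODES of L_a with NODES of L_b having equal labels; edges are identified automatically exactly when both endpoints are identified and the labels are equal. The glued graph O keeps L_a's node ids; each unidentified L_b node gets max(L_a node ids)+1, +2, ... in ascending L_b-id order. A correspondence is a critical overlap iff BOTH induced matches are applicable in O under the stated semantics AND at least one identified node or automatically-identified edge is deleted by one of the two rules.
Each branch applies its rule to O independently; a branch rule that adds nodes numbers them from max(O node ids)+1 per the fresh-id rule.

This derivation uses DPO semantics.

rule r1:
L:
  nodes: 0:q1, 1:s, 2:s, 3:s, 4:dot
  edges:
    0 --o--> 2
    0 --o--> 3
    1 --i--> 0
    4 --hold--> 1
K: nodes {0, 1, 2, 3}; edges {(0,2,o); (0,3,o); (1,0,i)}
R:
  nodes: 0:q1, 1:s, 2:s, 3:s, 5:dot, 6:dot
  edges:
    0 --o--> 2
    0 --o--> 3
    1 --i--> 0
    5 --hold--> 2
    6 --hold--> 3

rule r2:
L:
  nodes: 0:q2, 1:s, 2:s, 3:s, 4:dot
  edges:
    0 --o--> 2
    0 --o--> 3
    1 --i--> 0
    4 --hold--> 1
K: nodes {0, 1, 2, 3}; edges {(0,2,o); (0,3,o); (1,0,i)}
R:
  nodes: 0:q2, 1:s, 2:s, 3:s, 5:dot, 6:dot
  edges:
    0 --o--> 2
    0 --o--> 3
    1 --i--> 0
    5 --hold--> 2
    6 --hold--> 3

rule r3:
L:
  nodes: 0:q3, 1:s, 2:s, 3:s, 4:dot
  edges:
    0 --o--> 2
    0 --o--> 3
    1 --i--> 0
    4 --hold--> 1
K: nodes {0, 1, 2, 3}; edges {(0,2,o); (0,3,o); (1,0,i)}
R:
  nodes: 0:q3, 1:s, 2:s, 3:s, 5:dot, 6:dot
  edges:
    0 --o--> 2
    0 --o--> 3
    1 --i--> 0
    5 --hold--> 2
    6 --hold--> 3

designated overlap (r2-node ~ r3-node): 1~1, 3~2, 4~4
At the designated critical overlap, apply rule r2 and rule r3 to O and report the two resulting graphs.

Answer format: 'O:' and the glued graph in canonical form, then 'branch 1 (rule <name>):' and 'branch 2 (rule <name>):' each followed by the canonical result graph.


O:
nodes: 0:q2, 1:s, 2:s, 3:s, 4:dot, 5:q3, 6:s
edges: (0,2,o); (0,3,o); (1,0,i); (1,5,i); (4,1,hold); (5,3,o); (5,6,o)
branch 1 (rule r2):
nodes: 0:q2, 1:s, 2:s, 3:s, 5:q3, 6:s, 7:dot, 8:dot
edges: (0,2,o); (0,3,o); (1,0,i); (1,5,i); (5,3,o); (5,6,o); (7,2,hold); (8,3,hold)
branch 2 (rule r3):
nodes: 0:q2, 1:s, 2:s, 3:s, 5:q3, 6:s, 7:dot, 8:dot
edges: (0,2,o); (0,3,o); (1,0,i); (1,5,i); (5,3,o); (5,6,o); (7,3,hold); (8,6,hold)


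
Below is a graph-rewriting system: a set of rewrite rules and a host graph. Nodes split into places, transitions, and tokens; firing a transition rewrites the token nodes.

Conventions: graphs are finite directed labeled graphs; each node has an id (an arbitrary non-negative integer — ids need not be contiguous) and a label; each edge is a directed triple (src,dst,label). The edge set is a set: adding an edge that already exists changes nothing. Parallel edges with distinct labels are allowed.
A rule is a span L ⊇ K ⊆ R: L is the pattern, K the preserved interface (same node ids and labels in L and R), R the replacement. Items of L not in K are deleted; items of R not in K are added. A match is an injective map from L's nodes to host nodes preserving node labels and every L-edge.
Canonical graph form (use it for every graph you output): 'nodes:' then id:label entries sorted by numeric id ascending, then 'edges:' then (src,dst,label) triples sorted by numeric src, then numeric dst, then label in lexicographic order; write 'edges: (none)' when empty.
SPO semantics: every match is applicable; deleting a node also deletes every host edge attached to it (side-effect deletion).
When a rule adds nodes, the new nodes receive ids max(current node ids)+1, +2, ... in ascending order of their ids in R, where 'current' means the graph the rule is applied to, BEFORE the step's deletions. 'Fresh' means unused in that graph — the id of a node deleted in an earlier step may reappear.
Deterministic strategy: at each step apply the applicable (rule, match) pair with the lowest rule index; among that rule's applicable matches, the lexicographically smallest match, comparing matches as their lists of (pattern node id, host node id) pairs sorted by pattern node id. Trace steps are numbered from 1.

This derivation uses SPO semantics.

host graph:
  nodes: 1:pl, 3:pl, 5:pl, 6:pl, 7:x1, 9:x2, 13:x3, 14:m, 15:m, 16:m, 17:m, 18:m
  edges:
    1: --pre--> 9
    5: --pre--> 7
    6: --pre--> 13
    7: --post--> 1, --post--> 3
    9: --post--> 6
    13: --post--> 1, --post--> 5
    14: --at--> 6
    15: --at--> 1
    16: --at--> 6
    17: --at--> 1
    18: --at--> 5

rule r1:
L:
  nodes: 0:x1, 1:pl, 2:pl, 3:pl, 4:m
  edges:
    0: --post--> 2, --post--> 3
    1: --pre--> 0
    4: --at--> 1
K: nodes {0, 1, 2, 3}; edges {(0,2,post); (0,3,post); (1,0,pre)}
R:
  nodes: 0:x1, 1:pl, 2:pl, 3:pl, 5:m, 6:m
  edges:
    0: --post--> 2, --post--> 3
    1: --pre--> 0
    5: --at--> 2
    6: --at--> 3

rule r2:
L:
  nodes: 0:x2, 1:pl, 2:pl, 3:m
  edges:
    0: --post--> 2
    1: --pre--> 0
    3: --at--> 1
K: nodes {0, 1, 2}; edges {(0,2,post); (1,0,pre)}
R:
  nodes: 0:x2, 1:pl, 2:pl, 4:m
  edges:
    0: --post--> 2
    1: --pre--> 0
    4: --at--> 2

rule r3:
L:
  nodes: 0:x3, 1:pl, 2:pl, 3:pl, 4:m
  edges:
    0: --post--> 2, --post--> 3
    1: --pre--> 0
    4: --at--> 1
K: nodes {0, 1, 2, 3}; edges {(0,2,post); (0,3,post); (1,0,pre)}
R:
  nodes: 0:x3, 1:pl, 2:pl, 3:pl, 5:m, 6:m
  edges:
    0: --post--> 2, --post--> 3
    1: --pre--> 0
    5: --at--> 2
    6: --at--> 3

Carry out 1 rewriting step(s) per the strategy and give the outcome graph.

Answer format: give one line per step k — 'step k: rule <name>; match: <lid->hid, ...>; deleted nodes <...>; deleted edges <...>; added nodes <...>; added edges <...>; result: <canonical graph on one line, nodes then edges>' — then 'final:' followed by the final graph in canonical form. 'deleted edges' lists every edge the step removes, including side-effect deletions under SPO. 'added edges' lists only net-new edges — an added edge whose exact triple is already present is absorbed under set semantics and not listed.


step 1: rule r1; match: 0->7, 1->5, 2->1, 3->3, 4->18; deleted nodes 18; deleted edges (18,5,at); added nodes 19, 20; added edges (19,1,at); (20,3,at); result: nodes: 1:pl, 3:pl, 5:pl, 6:pl, 7:x1, 9:x2, 13:x3, 14:m, 15:m, 16:m, 17:m, 19:m, 20:m edges: (1,9,pre); (5,7,pre); (6,13,pre); (7,1,post); (7,3,post); (9,6,post); (13,1,post); (13,5,post); (14,6,at); (15,1,at); (16,6,at); (17,1,at); (19,1,at); (20,3,at)
final:
nodes: 1:pl, 3:pl, 5:pl, 6:pl, 7:x1, 9:x2, 13:x3, 14:m, 15:m, 16:m, 17:m, 19:m, 20:m
edges: (1,9,pre); (5,7,pre); (6,13,pre); (7,1,post); (7,3,post); (9,6,post); (13,1,post); (13,5,post); (14,6,at); (15,1,at); (16,6,at); (17,1,at); (19,1,at); (20,3,at)


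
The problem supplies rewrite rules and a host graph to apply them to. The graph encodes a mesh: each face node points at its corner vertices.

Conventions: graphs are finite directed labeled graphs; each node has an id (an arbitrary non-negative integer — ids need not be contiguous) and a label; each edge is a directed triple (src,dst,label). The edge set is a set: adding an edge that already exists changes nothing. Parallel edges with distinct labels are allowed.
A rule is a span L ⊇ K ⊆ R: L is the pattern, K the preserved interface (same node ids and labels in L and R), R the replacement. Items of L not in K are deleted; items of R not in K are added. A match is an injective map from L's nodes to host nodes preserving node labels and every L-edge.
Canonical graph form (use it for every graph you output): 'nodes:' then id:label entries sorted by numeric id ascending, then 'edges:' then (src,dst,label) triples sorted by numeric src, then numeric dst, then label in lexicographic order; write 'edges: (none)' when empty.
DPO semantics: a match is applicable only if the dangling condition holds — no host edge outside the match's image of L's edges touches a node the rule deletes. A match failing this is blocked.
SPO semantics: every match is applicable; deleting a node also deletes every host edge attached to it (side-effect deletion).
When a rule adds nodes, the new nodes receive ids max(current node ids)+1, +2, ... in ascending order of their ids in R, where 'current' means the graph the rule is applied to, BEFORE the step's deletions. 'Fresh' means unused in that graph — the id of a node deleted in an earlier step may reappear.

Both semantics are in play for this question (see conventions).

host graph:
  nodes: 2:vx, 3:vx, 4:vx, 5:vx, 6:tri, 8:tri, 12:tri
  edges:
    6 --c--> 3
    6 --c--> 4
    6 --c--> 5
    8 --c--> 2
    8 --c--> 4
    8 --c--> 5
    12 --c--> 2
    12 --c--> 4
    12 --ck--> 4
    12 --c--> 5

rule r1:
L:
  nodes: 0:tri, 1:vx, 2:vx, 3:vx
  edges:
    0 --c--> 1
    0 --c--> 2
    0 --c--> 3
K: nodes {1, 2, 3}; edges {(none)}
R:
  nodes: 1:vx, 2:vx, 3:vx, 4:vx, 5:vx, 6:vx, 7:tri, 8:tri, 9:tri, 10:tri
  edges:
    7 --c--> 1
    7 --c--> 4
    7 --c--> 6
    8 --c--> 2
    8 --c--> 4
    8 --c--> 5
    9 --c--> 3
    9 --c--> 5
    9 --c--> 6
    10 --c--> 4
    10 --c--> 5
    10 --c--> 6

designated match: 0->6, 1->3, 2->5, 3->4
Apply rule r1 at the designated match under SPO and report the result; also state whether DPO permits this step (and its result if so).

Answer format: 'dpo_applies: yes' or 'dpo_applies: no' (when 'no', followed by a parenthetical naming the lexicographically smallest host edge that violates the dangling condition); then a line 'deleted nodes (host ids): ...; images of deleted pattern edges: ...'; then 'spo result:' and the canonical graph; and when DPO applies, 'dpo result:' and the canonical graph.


dpo_applies: yes
deleted nodes (host ids): 6; images of deleted pattern edges: (6,3,c); (6,4,c); (6,5,c)
spo result:
nodes: 2:vx, 3:vx, 4:vx, 5:vx, 8:tri, 12:tri, 13:vx, 14:vx, 15:vx, 16:tri, 17:tri, 18:tri, 19:tri
edges: (8,2,c); (8,4,c); (8,5,c); (12,2,c); (12,4,c); (12,4,ck); (12,5,c); (16,3,c); (16,13,c); (16,15,c); (17,5,c); (17,13,c); (17,14,c); (18,4,c); (18,14,c); (18,15,c); (19,13,c); (19,14,c); (19,15,c)
dpo result:
nodes: 2:vx, 3:vx, 4:vx, 5:vx, 8:tri, 12:tri, 13:vx, 14:vx, 15:vx, 16:tri, 17:tri, 18:tri, 19:tri
edges: (8,2,c); (8,4,c); (8,5,c); (12,2,c); (12,4,c); (12,4,ck); (12,5,c); (16,3,c); (16,13,c); (16,15,c); (17,5,c); (17,13,c); (17,14,c); (18,4,c); (18,14,c); (18,15,c); (19,13,c); (19,14,c); (19,15,c)


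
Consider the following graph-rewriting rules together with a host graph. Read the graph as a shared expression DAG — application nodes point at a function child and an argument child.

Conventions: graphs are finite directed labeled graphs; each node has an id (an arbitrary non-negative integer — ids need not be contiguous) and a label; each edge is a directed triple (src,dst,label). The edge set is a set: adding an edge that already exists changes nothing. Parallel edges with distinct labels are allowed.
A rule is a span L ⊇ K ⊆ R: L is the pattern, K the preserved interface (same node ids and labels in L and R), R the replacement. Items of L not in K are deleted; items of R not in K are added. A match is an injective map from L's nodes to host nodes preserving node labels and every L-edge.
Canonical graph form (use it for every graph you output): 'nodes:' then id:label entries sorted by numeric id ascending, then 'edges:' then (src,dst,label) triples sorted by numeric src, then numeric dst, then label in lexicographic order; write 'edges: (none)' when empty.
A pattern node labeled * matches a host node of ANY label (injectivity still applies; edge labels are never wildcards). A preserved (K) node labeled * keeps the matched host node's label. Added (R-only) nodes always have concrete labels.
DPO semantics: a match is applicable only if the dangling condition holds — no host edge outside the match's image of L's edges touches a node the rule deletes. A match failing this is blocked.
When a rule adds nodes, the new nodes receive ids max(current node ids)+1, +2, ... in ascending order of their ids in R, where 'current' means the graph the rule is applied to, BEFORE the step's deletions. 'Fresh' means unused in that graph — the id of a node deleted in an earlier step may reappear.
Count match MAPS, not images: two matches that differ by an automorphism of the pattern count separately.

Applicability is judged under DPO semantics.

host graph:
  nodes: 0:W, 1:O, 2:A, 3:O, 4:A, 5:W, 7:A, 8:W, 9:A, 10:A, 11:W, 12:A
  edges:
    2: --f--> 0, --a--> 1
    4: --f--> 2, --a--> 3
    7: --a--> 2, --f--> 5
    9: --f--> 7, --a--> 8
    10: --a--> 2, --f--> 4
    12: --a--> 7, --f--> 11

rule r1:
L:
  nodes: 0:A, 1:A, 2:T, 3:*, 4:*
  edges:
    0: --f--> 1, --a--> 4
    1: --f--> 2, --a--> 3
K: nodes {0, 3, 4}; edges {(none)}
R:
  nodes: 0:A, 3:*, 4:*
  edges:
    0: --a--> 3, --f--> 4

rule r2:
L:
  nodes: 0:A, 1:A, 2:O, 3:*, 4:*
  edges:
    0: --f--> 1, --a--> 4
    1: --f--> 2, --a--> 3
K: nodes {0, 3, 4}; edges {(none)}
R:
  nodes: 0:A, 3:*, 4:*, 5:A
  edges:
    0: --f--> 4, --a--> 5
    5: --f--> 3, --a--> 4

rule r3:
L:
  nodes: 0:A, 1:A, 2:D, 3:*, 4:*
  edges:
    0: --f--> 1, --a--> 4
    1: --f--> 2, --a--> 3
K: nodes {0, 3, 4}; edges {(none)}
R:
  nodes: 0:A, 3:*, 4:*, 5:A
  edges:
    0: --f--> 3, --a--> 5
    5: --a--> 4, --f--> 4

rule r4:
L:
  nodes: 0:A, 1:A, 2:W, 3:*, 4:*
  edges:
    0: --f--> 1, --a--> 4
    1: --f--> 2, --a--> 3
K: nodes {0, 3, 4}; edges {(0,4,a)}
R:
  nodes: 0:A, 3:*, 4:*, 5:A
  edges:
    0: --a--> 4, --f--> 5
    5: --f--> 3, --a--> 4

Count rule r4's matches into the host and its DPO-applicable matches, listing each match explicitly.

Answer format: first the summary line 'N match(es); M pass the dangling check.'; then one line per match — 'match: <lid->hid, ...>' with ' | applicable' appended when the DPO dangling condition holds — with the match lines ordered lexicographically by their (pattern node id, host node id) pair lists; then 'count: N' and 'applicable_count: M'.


2 match(es); 0 pass the dangling check.
match: 0->4, 1->2, 2->0, 3->1, 4->3
match: 0->9, 1->7, 2->5, 3->2, 4->8
count: 2
applicable_count: 0


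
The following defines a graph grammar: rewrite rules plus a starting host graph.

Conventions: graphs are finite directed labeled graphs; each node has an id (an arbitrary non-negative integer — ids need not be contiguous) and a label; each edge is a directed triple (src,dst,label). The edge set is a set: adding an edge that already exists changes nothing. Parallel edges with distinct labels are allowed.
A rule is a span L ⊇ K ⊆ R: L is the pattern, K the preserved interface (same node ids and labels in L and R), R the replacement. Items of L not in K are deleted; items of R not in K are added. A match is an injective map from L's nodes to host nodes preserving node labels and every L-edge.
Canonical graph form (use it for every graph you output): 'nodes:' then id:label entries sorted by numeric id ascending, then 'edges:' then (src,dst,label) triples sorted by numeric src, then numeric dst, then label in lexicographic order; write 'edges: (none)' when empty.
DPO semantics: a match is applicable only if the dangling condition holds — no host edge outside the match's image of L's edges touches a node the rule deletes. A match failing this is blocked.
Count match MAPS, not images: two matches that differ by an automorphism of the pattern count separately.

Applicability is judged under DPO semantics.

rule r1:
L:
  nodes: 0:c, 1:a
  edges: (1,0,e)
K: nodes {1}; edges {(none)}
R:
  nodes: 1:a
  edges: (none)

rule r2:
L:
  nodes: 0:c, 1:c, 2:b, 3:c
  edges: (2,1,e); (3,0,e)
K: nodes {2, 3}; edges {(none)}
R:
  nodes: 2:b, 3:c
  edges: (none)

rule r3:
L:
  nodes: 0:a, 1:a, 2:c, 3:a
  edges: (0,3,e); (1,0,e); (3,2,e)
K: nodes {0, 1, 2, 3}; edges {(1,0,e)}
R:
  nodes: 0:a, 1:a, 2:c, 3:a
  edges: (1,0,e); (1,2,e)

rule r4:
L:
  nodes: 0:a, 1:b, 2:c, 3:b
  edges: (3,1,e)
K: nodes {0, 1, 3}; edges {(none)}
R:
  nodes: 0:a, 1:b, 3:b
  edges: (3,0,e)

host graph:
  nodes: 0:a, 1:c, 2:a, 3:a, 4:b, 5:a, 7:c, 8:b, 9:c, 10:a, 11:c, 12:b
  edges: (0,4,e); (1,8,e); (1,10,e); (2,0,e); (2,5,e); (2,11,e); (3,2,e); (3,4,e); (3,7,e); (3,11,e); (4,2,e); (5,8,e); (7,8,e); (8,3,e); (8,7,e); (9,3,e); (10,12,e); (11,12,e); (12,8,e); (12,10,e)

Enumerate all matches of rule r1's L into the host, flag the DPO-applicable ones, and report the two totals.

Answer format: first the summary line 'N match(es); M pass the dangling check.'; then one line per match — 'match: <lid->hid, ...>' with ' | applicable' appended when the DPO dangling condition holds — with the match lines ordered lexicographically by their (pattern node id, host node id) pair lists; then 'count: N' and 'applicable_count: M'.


3 match(es); 0 pass the dangling check.
match: 0->7, 1->3
match: 0->11, 1->2
match: 0->11, 1->3
count: 3
applicable_count: 0


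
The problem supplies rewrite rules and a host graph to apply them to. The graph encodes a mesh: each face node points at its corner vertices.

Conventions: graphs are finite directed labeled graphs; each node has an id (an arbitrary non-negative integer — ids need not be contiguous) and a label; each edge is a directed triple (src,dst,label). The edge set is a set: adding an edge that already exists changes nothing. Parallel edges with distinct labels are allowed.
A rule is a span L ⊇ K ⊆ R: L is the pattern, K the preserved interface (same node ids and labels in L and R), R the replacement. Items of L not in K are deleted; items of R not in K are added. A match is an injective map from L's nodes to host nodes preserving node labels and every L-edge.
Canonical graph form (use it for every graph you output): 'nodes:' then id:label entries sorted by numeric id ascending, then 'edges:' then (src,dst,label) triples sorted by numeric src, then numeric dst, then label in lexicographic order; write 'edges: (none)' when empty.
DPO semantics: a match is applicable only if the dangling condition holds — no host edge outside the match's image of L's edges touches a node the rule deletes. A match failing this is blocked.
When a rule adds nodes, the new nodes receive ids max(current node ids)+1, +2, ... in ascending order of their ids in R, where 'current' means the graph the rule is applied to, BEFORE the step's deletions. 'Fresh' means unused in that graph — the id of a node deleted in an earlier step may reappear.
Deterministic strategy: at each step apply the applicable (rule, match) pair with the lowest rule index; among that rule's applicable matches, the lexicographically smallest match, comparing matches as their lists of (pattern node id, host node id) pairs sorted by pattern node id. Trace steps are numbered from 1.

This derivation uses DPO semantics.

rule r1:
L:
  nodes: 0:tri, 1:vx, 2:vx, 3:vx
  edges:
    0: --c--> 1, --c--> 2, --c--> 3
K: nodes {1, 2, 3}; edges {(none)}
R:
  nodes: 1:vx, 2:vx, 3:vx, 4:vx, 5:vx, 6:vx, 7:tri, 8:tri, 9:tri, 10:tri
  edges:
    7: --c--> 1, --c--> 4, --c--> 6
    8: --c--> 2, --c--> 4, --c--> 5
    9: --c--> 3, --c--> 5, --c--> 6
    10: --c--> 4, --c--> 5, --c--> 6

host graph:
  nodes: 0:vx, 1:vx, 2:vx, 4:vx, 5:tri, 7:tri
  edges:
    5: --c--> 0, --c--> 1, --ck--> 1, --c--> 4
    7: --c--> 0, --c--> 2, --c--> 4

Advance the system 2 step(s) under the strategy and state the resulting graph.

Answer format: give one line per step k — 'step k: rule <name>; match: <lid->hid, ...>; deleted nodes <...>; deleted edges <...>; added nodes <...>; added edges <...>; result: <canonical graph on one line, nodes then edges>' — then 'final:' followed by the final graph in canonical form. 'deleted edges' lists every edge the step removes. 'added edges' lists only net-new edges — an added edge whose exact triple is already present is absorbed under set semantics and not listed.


step 1: rule r1; match: 0->7, 1->0, 2->2, 3->4; deleted nodes 7; deleted edges (7,0,c); (7,2,c); (7,4,c); added nodes 8, 9, 10, 11, 12, 13, 14; added edges (11,0,c); (11,8,c); (11,10,c); (12,2,c); (12,8,c); (12,9,c); (13,4,c); (13,9,c); (13,10,c); (14,8,c); (14,9,c); (14,10,c); result: nodes: 0:vx, 1:vx, 2:vx, 4:vx, 5:tri, 8:vx, 9:vx, 10:vx, 11:tri, 12:tri, 13:tri, 14:tri edges: (5,0,c); (5,1,c); (5,1,ck); (5,4,c); (11,0,c); (11,8,c); (11,10,c); (12,2,c); (12,8,c); (12,9,c); (13,4,c); (13,9,c); (13,10,c); (14,8,c); (14,9,c); (14,10,c)
step 2: rule r1; match: 0->11, 1->0, 2->8, 3->10; deleted nodes 11; deleted edges (11,0,c); (11,8,c); (11,10,c); added nodes 15, 16, 17, 18, 19, 20, 21; added edges (18,0,c); (18,15,c); (18,17,c); (19,8,c); (19,15,c); (19,16,c); (20,10,c); (20,16,c); (20,17,c); (21,15,c); (21,16,c); (21,17,c); result: nodes: 0:vx, 1:vx, 2:vx, 4:vx, 5:tri, 8:vx, 9:vx, 10:vx, 12:tri, 13:tri, 14:tri, 15:vx, 16:vx, 17:vx, 18:tri, 19:tri, 20:tri, 21:tri edges: (5,0,c); (5,1,c); (5,1,ck); (5,4,c); (12,2,c); (12,8,c); (12,9,c); (13,4,c); (13,9,c); (13,10,c); (14,8,c); (14,9,c); (14,10,c); (18,0,c); (18,15,c); (18,17,c); (19,8,c); (19,15,c); (19,16,c); (20,10,c); (20,16,c); (20,17,c); (21,15,c); (21,16,c); (21,17,c)
final:
nodes: 0:vx, 1:vx, 2:vx, 4:vx, 5:tri, 8:vx, 9:vx, 10:vx, 12:tri, 13:tri, 14:tri, 15:vx, 16:vx, 17:vx, 18:tri, 19:tri, 20:tri, 21:tri
edges: (5,0,c); (5,1,c); (5,1,ck); (5,4,c); (12,2,c); (12,8,c); (12,9,c); (13,4,c); (13,9,c); (13,10,c); (14,8,c); (14,9,c); (14,10,c); (18,0,c); (18,15,c); (18,17,c); (19,8,c); (19,15,c); (19,16,c); (20,10,c); (20,16,c); (20,17,c); (21,15,c); (21,16,c); (21,17,c)


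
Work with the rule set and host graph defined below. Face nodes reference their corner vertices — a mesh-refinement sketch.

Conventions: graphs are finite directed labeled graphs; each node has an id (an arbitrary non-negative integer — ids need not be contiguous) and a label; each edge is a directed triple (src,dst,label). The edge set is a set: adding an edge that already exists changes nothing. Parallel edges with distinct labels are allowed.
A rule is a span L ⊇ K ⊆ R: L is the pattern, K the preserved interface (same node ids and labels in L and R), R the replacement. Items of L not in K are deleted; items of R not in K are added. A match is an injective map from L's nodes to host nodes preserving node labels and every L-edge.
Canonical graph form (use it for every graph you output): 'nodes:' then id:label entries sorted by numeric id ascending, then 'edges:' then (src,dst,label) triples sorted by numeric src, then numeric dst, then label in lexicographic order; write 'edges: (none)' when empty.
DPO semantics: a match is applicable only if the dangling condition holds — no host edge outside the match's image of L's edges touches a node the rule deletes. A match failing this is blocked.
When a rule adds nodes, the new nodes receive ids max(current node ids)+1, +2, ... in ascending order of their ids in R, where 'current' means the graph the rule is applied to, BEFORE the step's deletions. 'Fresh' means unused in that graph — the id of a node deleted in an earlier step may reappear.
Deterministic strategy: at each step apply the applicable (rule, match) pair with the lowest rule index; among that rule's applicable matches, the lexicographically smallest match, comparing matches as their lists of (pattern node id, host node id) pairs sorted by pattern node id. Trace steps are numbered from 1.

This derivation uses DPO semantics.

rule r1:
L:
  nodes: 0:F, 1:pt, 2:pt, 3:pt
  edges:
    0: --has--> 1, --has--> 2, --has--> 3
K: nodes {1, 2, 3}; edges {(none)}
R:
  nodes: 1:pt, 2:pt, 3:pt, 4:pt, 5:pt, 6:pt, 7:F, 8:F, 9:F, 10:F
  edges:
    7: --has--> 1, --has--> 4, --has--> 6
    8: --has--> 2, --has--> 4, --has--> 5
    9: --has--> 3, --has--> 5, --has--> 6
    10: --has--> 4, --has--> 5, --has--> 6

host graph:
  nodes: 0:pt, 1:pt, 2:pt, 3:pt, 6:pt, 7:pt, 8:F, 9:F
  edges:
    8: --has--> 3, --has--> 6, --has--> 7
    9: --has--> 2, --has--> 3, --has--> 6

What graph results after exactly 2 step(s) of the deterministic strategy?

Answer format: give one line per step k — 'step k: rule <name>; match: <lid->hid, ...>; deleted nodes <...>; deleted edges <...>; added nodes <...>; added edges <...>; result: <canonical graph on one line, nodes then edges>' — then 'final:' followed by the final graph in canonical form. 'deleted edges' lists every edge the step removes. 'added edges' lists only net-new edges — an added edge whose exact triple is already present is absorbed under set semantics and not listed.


step 1: rule r1; match: 0->8, 1->3, 2->6, 3->7; deleted nodes 8; deleted edges (8,3,has); (8,6,has); (8,7,has); added nodes 10, 11, 12, 13, 14, 15, 16; added edges (13,3,has); (13,10,has); (13,12,has); (14,6,has); (14,10,has); (14,11,has); (15,7,has); (15,11,has); (15,12,has); (16,10,has); (16,11,has); (16,12,has); result: nodes: 0:pt, 1:pt, 2:pt, 3:pt, 6:pt, 7:pt, 9:F, 10:pt, 11:pt, 12:pt, 13:F, 14:F, 15:F, 16:F edges: (9,2,has); (9,3,has); (9,6,has); (13,3,has); (13,10,has); (13,12,has); (14,6,has); (14,10,has); (14,11,has); (15,7,has); (15,11,has); (15,12,has); (16,10,has); (16,11,has); (16,12,has)
step 2: rule r1; match: 0->9, 1->2, 2->3, 3->6; deleted nodes 9; deleted edges (9,2,has); (9,3,has); (9,6,has); added nodes 17, 18, 19, 20, 21, 22, 23; added edges (20,2,has); (20,17,has); (20,19,has); (21,3,has); (21,17,has); (21,18,has); (22,6,has); (22,18,has); (22,19,has); (23,17,has); (23,18,has); (23,19,has); result: nodes: 0:pt, 1:pt, 2:pt, 3:pt, 6:pt, 7:pt, 10:pt, 11:pt, 12:pt, 13:F, 14:F, 15:F, 16:F, 17:pt, 18:pt, 19:pt, 20:F, 21:F, 22:F, 23:F edges: (13,3,has); (13,10,has); (13,12,has); (14,6,has); (14,10,has); (14,11,has); (15,7,has); (15,11,has); (15,12,has); (16,10,has); (16,11,has); (16,12,has); (20,2,has); (20,17,has); (20,19,has); (21,3,has); (21,17,has); (21,18,has); (22,6,has); (22,18,has); (22,19,has); (23,17,has); (23,18,has); (23,19,has)
final:
nodes: 0:pt, 1:pt, 2:pt, 3:pt, 6:pt, 7:pt, 10:pt, 11:pt, 12:pt, 13:F, 14:F, 15:F, 16:F, 17:pt, 18:pt, 19:pt, 20:F, 21:F, 22:F, 23:F
edges: (13,3,has); (13,10,has); (13,12,has); (14,6,has); (14,10,has); (14,11,has); (15,7,has); (15,11,has); (15,12,has); (16,10,has); (16,11,has); (16,12,has); (20,2,has); (20,17,has); (20,19,has); (21,3,has); (21,17,has); (21,18,has); (22,6,has); (22,18,has); (22,19,has); (23,17,has); (23,18,has); (23,19,has)


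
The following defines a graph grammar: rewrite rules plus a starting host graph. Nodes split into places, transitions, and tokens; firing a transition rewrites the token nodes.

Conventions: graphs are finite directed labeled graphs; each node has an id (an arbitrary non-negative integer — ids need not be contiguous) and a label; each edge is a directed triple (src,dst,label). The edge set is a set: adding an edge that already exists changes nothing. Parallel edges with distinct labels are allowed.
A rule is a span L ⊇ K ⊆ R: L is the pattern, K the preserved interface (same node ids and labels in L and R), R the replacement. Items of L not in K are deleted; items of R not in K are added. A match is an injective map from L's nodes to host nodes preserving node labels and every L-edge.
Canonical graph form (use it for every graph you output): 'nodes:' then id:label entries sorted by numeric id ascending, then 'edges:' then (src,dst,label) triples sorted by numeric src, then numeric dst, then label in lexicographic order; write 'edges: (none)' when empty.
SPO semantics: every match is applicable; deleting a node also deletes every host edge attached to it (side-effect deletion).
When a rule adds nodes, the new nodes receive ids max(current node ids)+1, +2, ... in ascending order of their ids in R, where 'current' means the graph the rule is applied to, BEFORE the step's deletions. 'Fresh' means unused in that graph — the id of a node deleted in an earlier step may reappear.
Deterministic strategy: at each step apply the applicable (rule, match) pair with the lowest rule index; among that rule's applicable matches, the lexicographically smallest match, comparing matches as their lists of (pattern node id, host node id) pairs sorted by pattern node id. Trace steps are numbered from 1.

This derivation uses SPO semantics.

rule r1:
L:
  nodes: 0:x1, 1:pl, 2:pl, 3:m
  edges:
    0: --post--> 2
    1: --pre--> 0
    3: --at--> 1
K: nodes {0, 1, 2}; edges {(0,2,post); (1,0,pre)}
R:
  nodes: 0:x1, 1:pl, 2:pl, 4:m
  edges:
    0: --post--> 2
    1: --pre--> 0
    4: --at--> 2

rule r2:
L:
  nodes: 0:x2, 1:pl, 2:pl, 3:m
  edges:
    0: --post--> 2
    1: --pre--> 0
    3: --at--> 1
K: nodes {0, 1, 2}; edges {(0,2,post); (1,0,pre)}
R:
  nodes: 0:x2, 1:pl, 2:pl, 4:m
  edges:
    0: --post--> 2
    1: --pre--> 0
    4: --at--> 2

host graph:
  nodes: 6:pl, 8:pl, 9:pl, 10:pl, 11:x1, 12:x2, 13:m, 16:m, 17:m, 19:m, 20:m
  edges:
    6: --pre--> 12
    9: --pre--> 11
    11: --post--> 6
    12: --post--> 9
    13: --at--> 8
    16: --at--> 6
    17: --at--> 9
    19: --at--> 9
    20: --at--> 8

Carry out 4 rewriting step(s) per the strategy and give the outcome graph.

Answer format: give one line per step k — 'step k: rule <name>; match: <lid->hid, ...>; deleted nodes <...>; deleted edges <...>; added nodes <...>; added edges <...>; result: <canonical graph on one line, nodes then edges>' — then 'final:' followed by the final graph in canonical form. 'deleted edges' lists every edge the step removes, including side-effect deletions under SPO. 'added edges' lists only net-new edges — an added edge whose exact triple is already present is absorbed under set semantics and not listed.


step 1: rule r1; match: 0->11, 1->9, 2->6, 3->17; deleted nodes 17; deleted edges (17,9,at); added nodes 21; added edges (21,6,at); result: nodes: 6:pl, 8:pl, 9:pl, 10:pl, 11:x1, 12:x2, 13:m, 16:m, 19:m, 20:m, 21:m edges: (6,12,pre); (9,11,pre); (11,6,post); (12,9,post); (13,8,at); (16,6,at); (19,9,at); (20,8,at); (21,6,at)
step 2: rule r1; match: 0->11, 1->9, 2->6, 3->19; deleted nodes 19; deleted edges (19,9,at); added nodes 22; added edges (22,6,at); result: nodes: 6:pl, 8:pl, 9:pl, 10:pl, 11:x1, 12:x2, 13:m, 16:m, 20:m, 21:m, 22:m edges: (6,12,pre); (9,11,pre); (11,6,post); (12,9,post); (13,8,at); (16,6,at); (20,8,at); (21,6,at); (22,6,at)
step 3: rule r2; match: 0->12, 1->6, 2->9, 3->16; deleted nodes 16; deleted edges (16,6,at); added nodes 23; added edges (23,9,at); result: nodes: 6:pl, 8:pl, 9:pl, 10:pl, 11:x1, 12:x2, 13:m, 20:m, 21:m, 22:m, 23:m edges: (6,12,pre); (9,11,pre); (11,6,post); (12,9,post); (13,8,at); (20,8,at); (21,6,at); (22,6,at); (23,9,at)
step 4: rule r1; match: 0->11, 1->9, 2->6, 3->23; deleted nodes 23; deleted edges (23,9,at); added nodes 24; added edges (24,6,at); result: nodes: 6:pl, 8:pl, 9:pl, 10:pl, 11:x1, 12:x2, 13:m, 20:m, 21:m, 22:m, 24:m edges: (6,12,pre); (9,11,pre); (11,6,post); (12,9,post); (13,8,at); (20,8,at); (21,6,at); (22,6,at); (24,6,at)
final:
nodes: 6:pl, 8:pl, 9:pl, 10:pl, 11:x1, 12:x2, 13:m, 20:m, 21:m, 22:m, 24:m
edges: (6,12,pre); (9,11,pre); (11,6,post); (12,9,post); (13,8,at); (20,8,at); (21,6,at); (22,6,at); (24,6,at)


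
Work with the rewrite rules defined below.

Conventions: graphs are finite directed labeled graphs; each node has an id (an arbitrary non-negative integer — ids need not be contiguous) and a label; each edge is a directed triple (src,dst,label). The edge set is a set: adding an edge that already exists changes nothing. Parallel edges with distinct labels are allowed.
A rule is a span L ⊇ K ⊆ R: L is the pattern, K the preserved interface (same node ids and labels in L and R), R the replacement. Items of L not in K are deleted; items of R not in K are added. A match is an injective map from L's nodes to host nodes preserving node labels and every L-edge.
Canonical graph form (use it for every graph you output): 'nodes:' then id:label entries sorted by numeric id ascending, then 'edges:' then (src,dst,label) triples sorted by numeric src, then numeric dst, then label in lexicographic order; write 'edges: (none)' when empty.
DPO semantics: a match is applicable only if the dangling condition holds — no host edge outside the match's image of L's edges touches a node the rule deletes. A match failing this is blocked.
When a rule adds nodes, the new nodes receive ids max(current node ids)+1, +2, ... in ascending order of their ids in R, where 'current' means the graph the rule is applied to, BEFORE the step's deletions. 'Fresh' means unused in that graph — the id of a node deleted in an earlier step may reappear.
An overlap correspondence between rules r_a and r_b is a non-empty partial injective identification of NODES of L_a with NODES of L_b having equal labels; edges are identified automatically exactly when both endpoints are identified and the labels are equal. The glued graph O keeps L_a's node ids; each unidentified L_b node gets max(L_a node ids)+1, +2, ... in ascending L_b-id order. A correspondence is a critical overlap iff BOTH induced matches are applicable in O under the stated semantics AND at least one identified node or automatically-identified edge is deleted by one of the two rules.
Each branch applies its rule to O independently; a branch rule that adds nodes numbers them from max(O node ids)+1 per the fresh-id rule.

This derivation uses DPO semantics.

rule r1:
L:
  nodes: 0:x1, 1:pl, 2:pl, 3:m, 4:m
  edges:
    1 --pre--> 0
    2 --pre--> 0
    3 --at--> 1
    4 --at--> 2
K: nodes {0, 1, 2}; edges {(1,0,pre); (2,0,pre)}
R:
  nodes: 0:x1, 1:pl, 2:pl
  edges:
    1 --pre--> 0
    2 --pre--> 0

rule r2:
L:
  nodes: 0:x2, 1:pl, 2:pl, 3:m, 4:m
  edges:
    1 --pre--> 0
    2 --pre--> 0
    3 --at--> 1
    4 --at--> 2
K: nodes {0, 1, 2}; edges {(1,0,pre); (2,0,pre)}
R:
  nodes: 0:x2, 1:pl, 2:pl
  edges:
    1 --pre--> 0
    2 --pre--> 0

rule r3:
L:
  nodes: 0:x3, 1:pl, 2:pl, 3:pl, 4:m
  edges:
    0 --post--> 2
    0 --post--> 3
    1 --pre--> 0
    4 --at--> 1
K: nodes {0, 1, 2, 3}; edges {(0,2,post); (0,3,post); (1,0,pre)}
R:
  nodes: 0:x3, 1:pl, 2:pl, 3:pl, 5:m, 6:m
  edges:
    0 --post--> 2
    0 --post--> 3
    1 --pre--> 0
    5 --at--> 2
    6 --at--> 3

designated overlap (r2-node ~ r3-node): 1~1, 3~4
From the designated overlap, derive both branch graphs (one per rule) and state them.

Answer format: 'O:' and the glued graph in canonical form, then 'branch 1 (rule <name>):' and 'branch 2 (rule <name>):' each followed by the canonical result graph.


O:
nodes: 0:x2, 1:pl, 2:pl, 3:m, 4:m, 5:x3, 6:pl, 7:pl
edges: (1,0,pre); (1,5,pre); (2,0,pre); (3,1,at); (4,2,at); (5,6,post); (5,7,post)
branch 1 (rule r2):
nodes: 0:x2, 1:pl, 2:pl, 5:x3, 6:pl, 7:pl
edges: (1,0,pre); (1,5,pre); (2,0,pre); (5,6,post); (5,7,post)
branch 2 (rule r3):
nodes: 0:x2, 1:pl, 2:pl, 4:m, 5:x3, 6:pl, 7:pl, 8:m, 9:m
edges: (1,0,pre); (1,5,pre); (2,0,pre); (4,2,at); (5,6,post); (5,7,post); (8,6,at); (9,7,at)


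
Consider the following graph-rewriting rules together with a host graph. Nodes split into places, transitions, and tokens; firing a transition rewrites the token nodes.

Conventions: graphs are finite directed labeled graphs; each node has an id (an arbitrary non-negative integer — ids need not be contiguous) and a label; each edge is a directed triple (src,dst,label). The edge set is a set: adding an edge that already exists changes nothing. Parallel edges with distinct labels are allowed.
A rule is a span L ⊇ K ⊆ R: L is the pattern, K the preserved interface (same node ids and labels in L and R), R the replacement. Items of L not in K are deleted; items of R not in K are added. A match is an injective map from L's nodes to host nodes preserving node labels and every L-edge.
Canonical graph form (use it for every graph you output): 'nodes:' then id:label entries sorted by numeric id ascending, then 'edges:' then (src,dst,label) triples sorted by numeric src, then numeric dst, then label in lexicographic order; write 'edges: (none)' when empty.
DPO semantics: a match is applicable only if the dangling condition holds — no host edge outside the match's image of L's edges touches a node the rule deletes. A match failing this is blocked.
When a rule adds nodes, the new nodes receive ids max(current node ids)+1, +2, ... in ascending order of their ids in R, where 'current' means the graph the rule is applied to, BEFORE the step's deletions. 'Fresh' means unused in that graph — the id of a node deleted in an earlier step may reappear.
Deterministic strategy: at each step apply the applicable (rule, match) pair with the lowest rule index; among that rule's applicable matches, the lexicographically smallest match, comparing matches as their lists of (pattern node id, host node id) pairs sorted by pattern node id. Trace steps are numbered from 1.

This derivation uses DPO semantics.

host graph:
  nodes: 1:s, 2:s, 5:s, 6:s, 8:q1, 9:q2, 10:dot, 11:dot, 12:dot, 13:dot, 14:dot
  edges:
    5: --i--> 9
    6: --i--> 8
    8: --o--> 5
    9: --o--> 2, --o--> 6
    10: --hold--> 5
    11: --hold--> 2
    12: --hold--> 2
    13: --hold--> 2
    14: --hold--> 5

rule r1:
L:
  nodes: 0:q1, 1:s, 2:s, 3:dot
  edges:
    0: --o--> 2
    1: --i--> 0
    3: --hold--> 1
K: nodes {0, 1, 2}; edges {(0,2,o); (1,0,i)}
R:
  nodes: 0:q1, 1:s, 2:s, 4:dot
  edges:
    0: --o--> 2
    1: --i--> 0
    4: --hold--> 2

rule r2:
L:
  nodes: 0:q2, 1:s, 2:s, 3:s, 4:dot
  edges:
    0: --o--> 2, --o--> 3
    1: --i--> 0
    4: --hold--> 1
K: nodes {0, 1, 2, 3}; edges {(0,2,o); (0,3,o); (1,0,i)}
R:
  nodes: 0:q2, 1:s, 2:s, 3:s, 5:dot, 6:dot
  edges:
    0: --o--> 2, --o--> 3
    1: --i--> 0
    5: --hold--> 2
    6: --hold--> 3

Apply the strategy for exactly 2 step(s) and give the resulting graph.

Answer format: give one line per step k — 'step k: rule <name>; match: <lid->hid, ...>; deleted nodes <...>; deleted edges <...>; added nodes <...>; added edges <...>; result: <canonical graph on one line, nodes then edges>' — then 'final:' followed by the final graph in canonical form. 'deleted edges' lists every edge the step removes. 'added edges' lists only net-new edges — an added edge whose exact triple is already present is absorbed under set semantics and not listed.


step 1: rule r2; match: 0->9, 1->5, 2->2, 3->6, 4->10; deleted nodes 10; deleted edges (10,5,hold); added nodes 15, 16; added edges (15,2,hold); (16,6,hold); result: nodes: 1:s, 2:s, 5:s, 6:s, 8:q1, 9:q2, 11:dot, 12:dot, 13:dot, 14:dot, 15:dot, 16:dot edges: (5,9,i); (6,8,i); (8,5,o); (9,2,o); (9,6,o); (11,2,hold); (12,2,hold); (13,2,hold); (14,5,hold); (15,2,hold); (16,6,hold)
step 2: rule r1; match: 0->8, 1->6, 2->5, 3->16; deleted nodes 16; deleted edges (16,6,hold); added nodes 17; added edges (17,5,hold); result: nodes: 1:s, 2:s, 5:s, 6:s, 8:q1, 9:q2, 11:dot, 12:dot, 13:dot, 14:dot, 15:dot, 17:dot edges: (5,9,i); (6,8,i); (8,5,o); (9,2,o); (9,6,o); (11,2,hold); (12,2,hold); (13,2,hold); (14,5,hold); (15,2,hold); (17,5,hold)
final:
nodes: 1:s, 2:s, 5:s, 6:s, 8:q1, 9:q2, 11:dot, 12:dot, 13:dot, 14:dot, 15:dot, 17:dot
edges: (5,9,i); (6,8,i); (8,5,o); (9,2,o); (9,6,o); (11,2,hold); (12,2,hold); (13,2,hold); (14,5,hold); (15,2,hold); (17,5,hold)


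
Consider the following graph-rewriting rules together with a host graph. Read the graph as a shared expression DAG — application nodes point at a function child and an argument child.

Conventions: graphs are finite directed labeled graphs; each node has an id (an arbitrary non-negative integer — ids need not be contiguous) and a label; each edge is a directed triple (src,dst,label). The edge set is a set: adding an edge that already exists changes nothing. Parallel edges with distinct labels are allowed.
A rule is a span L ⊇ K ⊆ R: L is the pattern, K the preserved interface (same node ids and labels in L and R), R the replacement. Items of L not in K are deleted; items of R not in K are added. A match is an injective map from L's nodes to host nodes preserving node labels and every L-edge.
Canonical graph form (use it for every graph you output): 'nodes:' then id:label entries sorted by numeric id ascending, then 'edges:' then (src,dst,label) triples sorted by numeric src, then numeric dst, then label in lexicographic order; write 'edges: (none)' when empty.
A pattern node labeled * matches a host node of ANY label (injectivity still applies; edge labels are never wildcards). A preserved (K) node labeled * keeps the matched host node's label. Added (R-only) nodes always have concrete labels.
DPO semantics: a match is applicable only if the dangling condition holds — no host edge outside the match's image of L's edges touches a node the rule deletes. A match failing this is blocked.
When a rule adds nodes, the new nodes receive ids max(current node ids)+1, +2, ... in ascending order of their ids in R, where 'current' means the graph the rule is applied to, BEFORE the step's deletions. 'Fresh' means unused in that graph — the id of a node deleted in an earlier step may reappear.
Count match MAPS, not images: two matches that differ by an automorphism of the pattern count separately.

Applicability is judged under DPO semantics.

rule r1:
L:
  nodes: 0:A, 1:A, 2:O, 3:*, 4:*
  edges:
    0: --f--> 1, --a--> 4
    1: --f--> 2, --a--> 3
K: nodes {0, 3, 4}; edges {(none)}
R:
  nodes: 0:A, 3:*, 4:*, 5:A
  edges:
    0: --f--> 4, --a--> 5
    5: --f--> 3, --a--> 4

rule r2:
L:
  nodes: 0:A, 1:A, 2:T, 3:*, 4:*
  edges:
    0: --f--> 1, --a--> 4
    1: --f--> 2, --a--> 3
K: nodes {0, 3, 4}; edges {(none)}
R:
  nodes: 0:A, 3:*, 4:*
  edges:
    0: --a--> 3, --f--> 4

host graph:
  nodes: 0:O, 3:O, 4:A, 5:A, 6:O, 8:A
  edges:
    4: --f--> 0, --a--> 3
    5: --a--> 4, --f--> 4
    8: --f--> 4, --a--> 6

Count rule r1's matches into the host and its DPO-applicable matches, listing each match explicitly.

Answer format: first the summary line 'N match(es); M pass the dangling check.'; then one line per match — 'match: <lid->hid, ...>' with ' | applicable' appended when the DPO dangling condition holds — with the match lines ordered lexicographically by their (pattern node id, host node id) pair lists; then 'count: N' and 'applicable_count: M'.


1 match(es); 0 pass the dangling check.
match: 0->8, 1->4, 2->0, 3->3, 4->6
count: 1
applicable_count: 0
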